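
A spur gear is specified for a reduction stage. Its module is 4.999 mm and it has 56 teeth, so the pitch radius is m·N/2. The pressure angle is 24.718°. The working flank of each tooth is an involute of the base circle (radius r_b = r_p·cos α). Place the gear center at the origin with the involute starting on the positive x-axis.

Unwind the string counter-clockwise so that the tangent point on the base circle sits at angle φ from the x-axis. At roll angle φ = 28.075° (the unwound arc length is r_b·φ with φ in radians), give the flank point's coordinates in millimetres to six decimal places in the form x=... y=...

x=141.507351 y=4.867589

pitch radius r_p = m·N/2 = 4.999·56/2 = 139.972000
base radius r_b = r_p·cos α = 139.972000·cos 24.718° = 127.147325
roll angle φ = 28.075° = 0.49000119 rad
x = r_b·(cos φ + φ·sin φ) = 127.147325·(0.88233230 + 0.49000119·0.47062694) = 141.507351
y = r_b·(sin φ − φ·cos φ) = 127.147325·(0.47062694 − 0.49000119·0.88233230) = 4.867589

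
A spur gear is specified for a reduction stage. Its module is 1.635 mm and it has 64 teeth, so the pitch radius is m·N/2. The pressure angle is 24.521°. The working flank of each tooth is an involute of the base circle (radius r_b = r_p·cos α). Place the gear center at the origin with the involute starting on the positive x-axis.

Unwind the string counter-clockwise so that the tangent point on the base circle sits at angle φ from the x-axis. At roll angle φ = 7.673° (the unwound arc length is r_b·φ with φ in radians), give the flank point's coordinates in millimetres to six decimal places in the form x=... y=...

x=48.026154 y=0.038040

pitch radius r_p = m·N/2 = 1.635·64/2 = 52.320000
base radius r_b = r_p·cos α = 52.320000·cos 24.521° = 47.601218
roll angle φ = 7.673° = 0.13391911 rad
x = r_b·(cos φ + φ·sin φ) = 47.601218·(0.99104623 + 0.13391911·0.13351918) = 48.026154
y = r_b·(sin φ − φ·cos φ) = 47.601218·(0.13351918 − 0.13391911·0.99104623) = 0.038040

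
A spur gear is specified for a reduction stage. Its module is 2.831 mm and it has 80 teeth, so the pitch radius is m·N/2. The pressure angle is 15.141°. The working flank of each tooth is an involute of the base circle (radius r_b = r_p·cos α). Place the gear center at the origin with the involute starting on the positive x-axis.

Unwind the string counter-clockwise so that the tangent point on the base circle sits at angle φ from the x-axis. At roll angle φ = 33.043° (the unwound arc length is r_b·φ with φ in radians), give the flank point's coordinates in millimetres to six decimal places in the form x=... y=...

pitch radius r_p = m·N/2 = 2.831·80/2 = 113.240000
base radius r_b = r_p·cos α = 113.240000·cos 15.141° = 109.308983
roll angle φ = 33.043° = 0.57670914 rad
x = r_b·(cos φ + φ·sin φ) = 109.308983·(0.83826158 + 0.57670914·0.54526830) = 126.002957
y = r_b·(sin φ − φ·cos φ) = 109.308983·(0.54526830 − 0.57670914·0.83826158) = 6.759140

x=126.002957 y=6.759140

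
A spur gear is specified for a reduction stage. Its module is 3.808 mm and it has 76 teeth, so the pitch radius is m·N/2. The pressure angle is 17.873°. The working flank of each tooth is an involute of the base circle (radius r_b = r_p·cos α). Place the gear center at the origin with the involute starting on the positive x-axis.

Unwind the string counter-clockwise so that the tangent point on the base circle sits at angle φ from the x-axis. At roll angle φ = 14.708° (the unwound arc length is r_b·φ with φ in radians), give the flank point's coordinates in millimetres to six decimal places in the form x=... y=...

pitch radius r_p = m·N/2 = 3.808·76/2 = 144.704000
base radius r_b = r_p·cos α = 144.704000·cos 17.873° = 137.720460
roll angle φ = 14.708° = 0.25670303 rad
x = r_b·(cos φ + φ·sin φ) = 137.720460·(0.96723231 + 0.25670303·0.25389300) = 142.183624
y = r_b·(sin φ − φ·cos φ) = 137.720460·(0.25389300 − 0.25670303·0.96723231) = 0.771446

x=142.183624 y=0.771446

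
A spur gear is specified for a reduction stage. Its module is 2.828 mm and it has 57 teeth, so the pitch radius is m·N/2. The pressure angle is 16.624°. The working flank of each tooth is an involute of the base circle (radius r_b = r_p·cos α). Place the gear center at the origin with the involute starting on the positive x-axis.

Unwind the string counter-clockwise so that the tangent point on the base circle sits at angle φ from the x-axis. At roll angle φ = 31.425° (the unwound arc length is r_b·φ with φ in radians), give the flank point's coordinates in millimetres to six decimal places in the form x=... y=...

x=87.986153 y=4.120950

pitch radius r_p = m·N/2 = 2.828·57/2 = 80.598000
base radius r_b = r_p·cos α = 80.598000·cos 16.624° = 77.229231
roll angle φ = 31.425° = 0.54846972 rad
x = r_b·(cos φ + φ·sin φ) = 77.229231·(0.85332338 + 0.54846972·0.52138201) = 87.986153
y = r_b·(sin φ − φ·cos φ) = 77.229231·(0.52138201 − 0.54846972·0.85332338) = 4.120950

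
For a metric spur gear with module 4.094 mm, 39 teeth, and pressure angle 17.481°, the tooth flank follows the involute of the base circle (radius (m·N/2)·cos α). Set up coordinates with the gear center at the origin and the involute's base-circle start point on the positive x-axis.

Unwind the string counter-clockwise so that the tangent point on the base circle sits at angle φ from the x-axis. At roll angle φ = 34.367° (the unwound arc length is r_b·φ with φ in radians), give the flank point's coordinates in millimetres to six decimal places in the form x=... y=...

x=88.636326 y=5.282954

pitch radius r_p = m·N/2 = 4.094·39/2 = 79.833000
base radius r_b = r_p·cos α = 79.833000·cos 17.481° = 76.146042
roll angle φ = 34.367° = 0.59981730 rad
x = r_b·(cos φ + φ·sin φ) = 76.146042·(0.82543876 + 0.59981730·0.56449168) = 88.636326
y = r_b·(sin φ − φ·cos φ) = 76.146042·(0.56449168 − 0.59981730·0.82543876) = 5.282954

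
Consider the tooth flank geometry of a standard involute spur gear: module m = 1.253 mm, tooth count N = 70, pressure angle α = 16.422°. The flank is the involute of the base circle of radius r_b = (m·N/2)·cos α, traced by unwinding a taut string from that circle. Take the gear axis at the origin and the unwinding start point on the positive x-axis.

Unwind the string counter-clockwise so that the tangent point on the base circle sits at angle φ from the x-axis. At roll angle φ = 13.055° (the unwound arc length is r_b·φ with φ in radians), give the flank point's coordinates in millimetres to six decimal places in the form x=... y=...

x=43.143791 y=0.165012

pitch radius r_p = m·N/2 = 1.253·70/2 = 43.855000
base radius r_b = r_p·cos α = 43.855000·cos 16.422° = 42.065957
roll angle φ = 13.055° = 0.22785273 rad
x = r_b·(cos φ + φ·sin φ) = 42.065957·(0.97415368 + 0.22785273·0.22588628) = 43.143791
y = r_b·(sin φ − φ·cos φ) = 42.065957·(0.22588628 − 0.22785273·0.97415368) = 0.165012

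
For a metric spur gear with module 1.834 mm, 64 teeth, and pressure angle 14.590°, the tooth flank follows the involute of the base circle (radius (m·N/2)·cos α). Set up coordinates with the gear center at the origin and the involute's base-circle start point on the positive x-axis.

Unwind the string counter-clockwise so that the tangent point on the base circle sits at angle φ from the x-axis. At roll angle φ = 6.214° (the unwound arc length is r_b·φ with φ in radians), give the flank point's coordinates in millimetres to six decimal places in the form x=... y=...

pitch radius r_p = m·N/2 = 1.834·64/2 = 58.688000
base radius r_b = r_p·cos α = 58.688000·cos 14.590° = 56.795497
roll angle φ = 6.214° = 0.10845476 rad
x = r_b·(cos φ + φ·sin φ) = 56.795497·(0.99412455 + 0.10845476·0.10824227) = 57.128542
y = r_b·(sin φ − φ·cos φ) = 56.795497·(0.10824227 − 0.10845476·0.99412455) = 0.024123

x=57.128542 y=0.024123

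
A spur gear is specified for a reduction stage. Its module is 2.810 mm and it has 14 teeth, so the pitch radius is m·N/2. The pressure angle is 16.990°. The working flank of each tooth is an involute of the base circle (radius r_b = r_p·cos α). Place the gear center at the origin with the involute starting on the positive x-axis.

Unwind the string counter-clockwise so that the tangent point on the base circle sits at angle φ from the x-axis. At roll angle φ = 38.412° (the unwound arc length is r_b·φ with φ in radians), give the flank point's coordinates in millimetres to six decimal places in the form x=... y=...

pitch radius r_p = m·N/2 = 2.810·14/2 = 19.670000
base radius r_b = r_p·cos α = 19.670000·cos 16.990° = 18.811518
roll angle φ = 38.412° = 0.67041587 rad
x = r_b·(cos φ + φ·sin φ) = 18.811518·(0.78356335 + 0.67041587·0.62131190) = 22.575716
y = r_b·(sin φ − φ·cos φ) = 18.811518·(0.62131190 − 0.67041587·0.78356335) = 1.805879

x=22.575716 y=1.805879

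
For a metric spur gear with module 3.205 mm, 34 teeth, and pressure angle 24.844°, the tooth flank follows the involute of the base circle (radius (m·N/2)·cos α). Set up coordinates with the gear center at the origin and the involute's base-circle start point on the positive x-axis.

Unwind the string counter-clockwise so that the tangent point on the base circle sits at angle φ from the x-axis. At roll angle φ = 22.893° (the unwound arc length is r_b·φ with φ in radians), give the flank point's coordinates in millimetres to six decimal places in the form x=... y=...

x=53.233247 y=1.034598

pitch radius r_p = m·N/2 = 3.205·34/2 = 54.485000
base radius r_b = r_p·cos α = 54.485000·cos 24.844° = 49.442691
roll angle φ = 22.893° = 0.39955823 rad
x = r_b·(cos φ + φ·sin φ) = 49.442691·(0.92123294 + 0.39955823·0.38901140) = 53.233247
y = r_b·(sin φ − φ·cos φ) = 49.442691·(0.38901140 − 0.39955823·0.92123294) = 1.034598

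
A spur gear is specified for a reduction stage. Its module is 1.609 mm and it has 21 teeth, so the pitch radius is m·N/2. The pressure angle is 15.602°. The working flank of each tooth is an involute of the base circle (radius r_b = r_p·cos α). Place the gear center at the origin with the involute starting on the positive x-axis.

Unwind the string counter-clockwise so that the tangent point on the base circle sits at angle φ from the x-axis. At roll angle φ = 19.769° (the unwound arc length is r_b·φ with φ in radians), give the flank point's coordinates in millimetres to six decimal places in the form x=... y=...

pitch radius r_p = m·N/2 = 1.609·21/2 = 16.894500
base radius r_b = r_p·cos α = 16.894500·cos 15.602° = 16.271991
roll angle φ = 19.769° = 0.34503414 rad
x = r_b·(cos φ + φ·sin φ) = 16.271991·(0.94106391 + 0.34503414·0.33822881) = 17.211933
y = r_b·(sin φ − φ·cos φ) = 16.271991·(0.33822881 − 0.34503414·0.94106391) = 0.220154

x=17.211933 y=0.220154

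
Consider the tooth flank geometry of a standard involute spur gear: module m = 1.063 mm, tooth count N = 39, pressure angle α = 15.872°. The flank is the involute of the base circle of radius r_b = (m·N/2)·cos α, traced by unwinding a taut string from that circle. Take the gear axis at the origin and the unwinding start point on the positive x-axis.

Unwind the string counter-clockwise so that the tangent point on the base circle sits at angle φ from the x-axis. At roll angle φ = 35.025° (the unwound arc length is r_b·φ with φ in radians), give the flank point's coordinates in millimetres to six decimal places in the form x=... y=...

pitch radius r_p = m·N/2 = 1.063·39/2 = 20.728500
base radius r_b = r_p·cos α = 20.728500·cos 15.872° = 19.938228
roll angle φ = 35.025° = 0.61130157 rad
x = r_b·(cos φ + φ·sin φ) = 19.938228·(0.81890170 + 0.61130157·0.57393380) = 23.322708
y = r_b·(sin φ − φ·cos φ) = 19.938228·(0.57393380 − 0.61130157·0.81890170) = 1.462228

x=23.322708 y=1.462228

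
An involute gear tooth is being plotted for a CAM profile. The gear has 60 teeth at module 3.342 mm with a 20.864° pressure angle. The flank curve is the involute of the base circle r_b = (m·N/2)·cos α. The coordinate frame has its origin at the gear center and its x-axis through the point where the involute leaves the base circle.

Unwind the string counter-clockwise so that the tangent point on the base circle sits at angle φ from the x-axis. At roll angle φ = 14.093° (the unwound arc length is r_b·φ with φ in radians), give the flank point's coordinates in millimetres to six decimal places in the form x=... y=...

pitch radius r_p = m·N/2 = 3.342·60/2 = 100.260000
base radius r_b = r_p·cos α = 100.260000·cos 20.864° = 93.685795
roll angle φ = 14.093° = 0.24596925 rad
x = r_b·(cos φ + φ·sin φ) = 93.685795·(0.96990177 + 0.24596925·0.24349652) = 96.477110
y = r_b·(sin φ − φ·cos φ) = 93.685795·(0.24349652 − 0.24596925·0.96990177) = 0.461918

x=96.477110 y=0.461918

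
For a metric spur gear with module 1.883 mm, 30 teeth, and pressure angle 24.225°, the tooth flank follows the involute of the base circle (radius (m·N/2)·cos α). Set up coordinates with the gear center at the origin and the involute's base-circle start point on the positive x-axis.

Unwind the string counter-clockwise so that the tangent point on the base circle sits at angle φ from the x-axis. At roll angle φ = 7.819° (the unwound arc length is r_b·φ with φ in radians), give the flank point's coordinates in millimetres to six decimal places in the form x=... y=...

pitch radius r_p = m·N/2 = 1.883·30/2 = 28.245000
base radius r_b = r_p·cos α = 28.245000·cos 24.225° = 25.757778
roll angle φ = 7.819° = 0.13646729 rad
x = r_b·(cos φ + φ·sin φ) = 25.757778·(0.99070278 + 0.13646729·0.13604411) = 25.996510
y = r_b·(sin φ − φ·cos φ) = 25.757778·(0.13604411 − 0.13646729·0.99070278) = 0.021780

x=25.996510 y=0.021780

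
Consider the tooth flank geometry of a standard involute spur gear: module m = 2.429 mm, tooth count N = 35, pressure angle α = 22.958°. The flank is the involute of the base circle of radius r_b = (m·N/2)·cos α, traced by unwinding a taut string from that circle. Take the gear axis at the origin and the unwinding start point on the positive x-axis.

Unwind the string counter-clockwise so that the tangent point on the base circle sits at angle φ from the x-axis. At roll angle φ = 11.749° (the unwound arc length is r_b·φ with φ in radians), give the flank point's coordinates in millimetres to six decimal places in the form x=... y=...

pitch radius r_p = m·N/2 = 2.429·35/2 = 42.507500
base radius r_b = r_p·cos α = 42.507500·cos 22.958° = 39.140525
roll angle φ = 11.749° = 0.20505873 rad
x = r_b·(cos φ + φ·sin φ) = 39.140525·(0.97904903 + 0.20505873·0.20362466) = 39.954806
y = r_b·(sin φ − φ·cos φ) = 39.140525·(0.20362466 − 0.20505873·0.97904903) = 0.112024

x=39.954806 y=0.112024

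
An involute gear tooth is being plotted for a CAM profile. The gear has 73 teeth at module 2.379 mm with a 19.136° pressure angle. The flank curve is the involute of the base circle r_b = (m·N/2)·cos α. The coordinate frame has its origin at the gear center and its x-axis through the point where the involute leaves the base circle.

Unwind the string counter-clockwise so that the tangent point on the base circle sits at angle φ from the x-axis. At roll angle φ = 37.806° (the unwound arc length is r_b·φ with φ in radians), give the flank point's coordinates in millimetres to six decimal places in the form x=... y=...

pitch radius r_p = m·N/2 = 2.379·73/2 = 86.833500
base radius r_b = r_p·cos α = 86.833500·cos 19.136° = 82.035352
roll angle φ = 37.806° = 0.65983918 rad
x = r_b·(cos φ + φ·sin φ) = 82.035352·(0.79009082 + 0.65983918·0.61298980) = 97.996602
y = r_b·(sin φ − φ·cos φ) = 82.035352·(0.61298980 − 0.65983918·0.79009082) = 7.519107

x=97.996602 y=7.519107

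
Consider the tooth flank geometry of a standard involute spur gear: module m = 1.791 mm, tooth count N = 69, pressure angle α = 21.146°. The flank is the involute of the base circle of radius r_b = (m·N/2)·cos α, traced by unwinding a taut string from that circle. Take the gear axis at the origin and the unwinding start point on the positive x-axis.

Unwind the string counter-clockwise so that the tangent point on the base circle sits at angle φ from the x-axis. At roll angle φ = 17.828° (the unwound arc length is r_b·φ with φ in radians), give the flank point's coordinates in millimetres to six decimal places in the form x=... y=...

pitch radius r_p = m·N/2 = 1.791·69/2 = 61.789500
base radius r_b = r_p·cos α = 61.789500·cos 21.146° = 57.628855
roll angle φ = 17.828° = 0.31115730 rad
x = r_b·(cos φ + φ·sin φ) = 57.628855·(0.95197989 + 0.31115730·0.30616057) = 60.351472
y = r_b·(sin φ − φ·cos φ) = 57.628855·(0.30616057 − 0.31115730·0.95197989) = 0.573123

x=60.351472 y=0.573123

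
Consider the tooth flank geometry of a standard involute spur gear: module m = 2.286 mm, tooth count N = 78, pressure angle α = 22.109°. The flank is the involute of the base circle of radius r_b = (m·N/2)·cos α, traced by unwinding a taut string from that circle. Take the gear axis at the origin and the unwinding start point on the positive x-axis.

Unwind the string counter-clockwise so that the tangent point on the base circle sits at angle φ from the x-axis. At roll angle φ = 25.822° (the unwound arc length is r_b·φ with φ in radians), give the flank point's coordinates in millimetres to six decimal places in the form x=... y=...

x=90.565652 y=2.469481

pitch radius r_p = m·N/2 = 2.286·78/2 = 89.154000
base radius r_b = r_p·cos α = 89.154000·cos 22.109° = 82.598464
roll angle φ = 25.822° = 0.45067892 rad
x = r_b·(cos φ + φ·sin φ) = 82.598464·(0.90015159 + 0.45067892·0.43557676) = 90.565652
y = r_b·(sin φ − φ·cos φ) = 82.598464·(0.43557676 − 0.45067892·0.90015159) = 2.469481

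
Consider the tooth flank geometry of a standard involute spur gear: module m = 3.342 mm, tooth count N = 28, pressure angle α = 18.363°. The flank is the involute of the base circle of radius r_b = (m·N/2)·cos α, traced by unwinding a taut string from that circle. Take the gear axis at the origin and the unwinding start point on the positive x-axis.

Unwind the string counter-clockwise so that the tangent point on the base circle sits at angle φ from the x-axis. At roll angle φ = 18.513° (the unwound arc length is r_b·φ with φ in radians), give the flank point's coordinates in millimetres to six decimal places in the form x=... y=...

x=46.663398 y=0.494126

pitch radius r_p = m·N/2 = 3.342·28/2 = 46.788000
base radius r_b = r_p·cos α = 46.788000·cos 18.363° = 44.405539
roll angle φ = 18.513° = 0.32311280 rad
x = r_b·(cos φ + φ·sin φ) = 44.405539·(0.94825164 + 0.32311280·0.31751982) = 46.663398
y = r_b·(sin φ − φ·cos φ) = 44.405539·(0.31751982 − 0.32311280·0.94825164) = 0.494126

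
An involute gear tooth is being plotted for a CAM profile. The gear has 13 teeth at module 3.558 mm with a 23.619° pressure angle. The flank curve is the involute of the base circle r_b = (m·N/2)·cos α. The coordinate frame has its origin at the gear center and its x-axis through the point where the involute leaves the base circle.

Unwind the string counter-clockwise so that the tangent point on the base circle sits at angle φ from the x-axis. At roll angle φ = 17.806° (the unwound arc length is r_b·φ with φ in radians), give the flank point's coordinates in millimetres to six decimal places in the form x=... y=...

x=22.188324 y=0.209959

pitch radius r_p = m·N/2 = 3.558·13/2 = 23.127000
base radius r_b = r_p·cos α = 23.127000·cos 23.619° = 21.189649
roll angle φ = 17.806° = 0.31077333 rad
x = r_b·(cos φ + φ·sin φ) = 21.189649·(0.95209738 + 0.31077333·0.30579501) = 22.188324
y = r_b·(sin φ − φ·cos φ) = 21.189649·(0.30579501 − 0.31077333·0.95209738) = 0.209959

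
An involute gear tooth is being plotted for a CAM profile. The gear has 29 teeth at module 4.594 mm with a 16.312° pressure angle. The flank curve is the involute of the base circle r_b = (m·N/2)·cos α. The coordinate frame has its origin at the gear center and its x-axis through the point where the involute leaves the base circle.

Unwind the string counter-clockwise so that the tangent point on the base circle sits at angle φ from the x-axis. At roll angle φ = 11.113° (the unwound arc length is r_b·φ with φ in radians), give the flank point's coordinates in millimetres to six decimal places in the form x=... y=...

pitch radius r_p = m·N/2 = 4.594·29/2 = 66.613000
base radius r_b = r_p·cos α = 66.613000·cos 16.312° = 63.931593
roll angle φ = 11.113° = 0.19395844 rad
x = r_b·(cos φ + φ·sin φ) = 63.931593·(0.98124896 + 0.19395844·0.19274461) = 65.122856
y = r_b·(sin φ − φ·cos φ) = 63.931593·(0.19274461 − 0.19395844·0.98124896) = 0.154912

x=65.122856 y=0.154912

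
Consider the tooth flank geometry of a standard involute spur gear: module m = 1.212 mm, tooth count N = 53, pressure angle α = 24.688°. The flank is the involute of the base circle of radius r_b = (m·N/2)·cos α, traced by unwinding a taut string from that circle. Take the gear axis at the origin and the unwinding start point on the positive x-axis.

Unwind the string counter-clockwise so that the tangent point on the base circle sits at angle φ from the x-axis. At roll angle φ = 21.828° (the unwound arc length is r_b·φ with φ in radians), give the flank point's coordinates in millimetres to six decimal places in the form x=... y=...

pitch radius r_p = m·N/2 = 1.212·53/2 = 32.118000
base radius r_b = r_p·cos α = 32.118000·cos 24.688° = 29.182276
roll angle φ = 21.828° = 0.38097047 rad
x = r_b·(cos φ + φ·sin φ) = 29.182276·(0.92830423 + 0.38097047·0.37182153) = 31.223788
y = r_b·(sin φ − φ·cos φ) = 29.182276·(0.37182153 − 0.38097047·0.92830423) = 0.530097

x=31.223788 y=0.530097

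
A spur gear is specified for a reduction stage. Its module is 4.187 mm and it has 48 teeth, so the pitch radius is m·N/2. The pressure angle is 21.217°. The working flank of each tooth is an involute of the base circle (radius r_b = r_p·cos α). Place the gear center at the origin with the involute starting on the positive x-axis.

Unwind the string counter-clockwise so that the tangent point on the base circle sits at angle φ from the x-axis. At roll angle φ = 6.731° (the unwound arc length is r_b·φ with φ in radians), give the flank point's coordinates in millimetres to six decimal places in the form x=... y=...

x=94.320760 y=0.050557

pitch radius r_p = m·N/2 = 4.187·48/2 = 100.488000
base radius r_b = r_p·cos α = 100.488000·cos 21.217° = 93.676568
roll angle φ = 6.731° = 0.11747811 rad
x = r_b·(cos φ + φ·sin φ) = 93.676568·(0.99310738 + 0.11747811·0.11720808) = 94.320760
y = r_b·(sin φ − φ·cos φ) = 93.676568·(0.11720808 − 0.11747811·0.99310738) = 0.050557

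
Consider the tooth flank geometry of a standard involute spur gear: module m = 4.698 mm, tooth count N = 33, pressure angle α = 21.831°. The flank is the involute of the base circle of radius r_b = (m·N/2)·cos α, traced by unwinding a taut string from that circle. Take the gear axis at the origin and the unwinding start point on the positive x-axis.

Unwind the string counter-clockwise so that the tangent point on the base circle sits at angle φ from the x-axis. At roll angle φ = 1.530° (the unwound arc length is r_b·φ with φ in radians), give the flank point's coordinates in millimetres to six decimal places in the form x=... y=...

x=71.983501 y=0.000457

pitch radius r_p = m·N/2 = 4.698·33/2 = 77.517000
base radius r_b = r_p·cos α = 77.517000·cos 21.831° = 71.957850
roll angle φ = 1.530° = 0.02670354 rad
x = r_b·(cos φ + φ·sin φ) = 71.957850·(0.99964348 + 0.02670354·0.02670036) = 71.983501
y = r_b·(sin φ − φ·cos φ) = 71.957850·(0.02670036 − 0.02670354·0.99964348) = 0.000457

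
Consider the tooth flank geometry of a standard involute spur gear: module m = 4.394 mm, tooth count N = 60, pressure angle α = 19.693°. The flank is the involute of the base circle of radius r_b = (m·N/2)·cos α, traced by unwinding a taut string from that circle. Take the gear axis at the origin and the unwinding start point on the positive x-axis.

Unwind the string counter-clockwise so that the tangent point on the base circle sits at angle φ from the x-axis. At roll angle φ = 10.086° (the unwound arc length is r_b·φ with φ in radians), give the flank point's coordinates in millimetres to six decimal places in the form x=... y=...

pitch radius r_p = m·N/2 = 4.394·60/2 = 131.820000
base radius r_b = r_p·cos α = 131.820000·cos 19.693° = 124.110075
roll angle φ = 10.086° = 0.17603391 rad
x = r_b·(cos φ + φ·sin φ) = 124.110075·(0.98454600 + 0.17603391·0.17512616) = 126.018161
y = r_b·(sin φ − φ·cos φ) = 124.110075·(0.17512616 − 0.17603391·0.98454600) = 0.224972

x=126.018161 y=0.224972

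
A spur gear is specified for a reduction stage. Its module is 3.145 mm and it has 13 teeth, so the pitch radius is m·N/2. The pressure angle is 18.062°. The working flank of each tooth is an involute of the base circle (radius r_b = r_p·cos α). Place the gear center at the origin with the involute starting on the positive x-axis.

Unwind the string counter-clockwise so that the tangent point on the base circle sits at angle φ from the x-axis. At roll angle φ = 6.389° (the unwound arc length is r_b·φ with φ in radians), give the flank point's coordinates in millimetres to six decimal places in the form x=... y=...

x=19.555581 y=0.008971

pitch radius r_p = m·N/2 = 3.145·13/2 = 20.442500
base radius r_b = r_p·cos α = 20.442500·cos 18.062° = 19.435126
roll angle φ = 6.389° = 0.11150909 rad
x = r_b·(cos φ + φ·sin φ) = 19.435126·(0.99378930 + 0.11150909·0.11127814) = 19.555581
y = r_b·(sin φ − φ·cos φ) = 19.435126·(0.11127814 − 0.11150909·0.99378930) = 0.008971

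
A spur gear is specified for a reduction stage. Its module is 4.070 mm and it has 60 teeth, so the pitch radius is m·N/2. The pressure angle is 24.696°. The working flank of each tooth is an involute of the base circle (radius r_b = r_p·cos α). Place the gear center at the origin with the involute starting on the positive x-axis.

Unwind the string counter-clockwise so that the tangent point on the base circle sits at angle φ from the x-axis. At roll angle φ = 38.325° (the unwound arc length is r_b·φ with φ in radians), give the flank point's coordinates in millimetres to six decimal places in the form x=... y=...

x=133.041625 y=10.579339

pitch radius r_p = m·N/2 = 4.070·60/2 = 122.100000
base radius r_b = r_p·cos α = 122.100000·cos 24.696° = 110.932410
roll angle φ = 38.325° = 0.66889744 rad
x = r_b·(cos φ + φ·sin φ) = 110.932410·(0.78450587 + 0.66889744·0.62012140) = 133.041625
y = r_b·(sin φ − φ·cos φ) = 110.932410·(0.62012140 − 0.66889744·0.78450587) = 10.579339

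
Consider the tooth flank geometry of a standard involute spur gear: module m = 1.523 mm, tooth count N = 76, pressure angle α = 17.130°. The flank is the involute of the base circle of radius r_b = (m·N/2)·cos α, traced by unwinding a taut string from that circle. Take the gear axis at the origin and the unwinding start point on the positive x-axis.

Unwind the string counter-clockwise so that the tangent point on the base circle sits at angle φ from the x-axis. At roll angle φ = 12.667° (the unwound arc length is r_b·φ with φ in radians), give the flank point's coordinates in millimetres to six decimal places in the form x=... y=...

pitch radius r_p = m·N/2 = 1.523·76/2 = 57.874000
base radius r_b = r_p·cos α = 57.874000·cos 17.130° = 55.306647
roll angle φ = 12.667° = 0.22108086 rad
x = r_b·(cos φ + φ·sin φ) = 55.306647·(0.97566100 + 0.22108086·0.21928430) = 56.641781
y = r_b·(sin φ − φ·cos φ) = 55.306647·(0.21928430 − 0.22108086·0.97566100) = 0.198237

x=56.641781 y=0.198237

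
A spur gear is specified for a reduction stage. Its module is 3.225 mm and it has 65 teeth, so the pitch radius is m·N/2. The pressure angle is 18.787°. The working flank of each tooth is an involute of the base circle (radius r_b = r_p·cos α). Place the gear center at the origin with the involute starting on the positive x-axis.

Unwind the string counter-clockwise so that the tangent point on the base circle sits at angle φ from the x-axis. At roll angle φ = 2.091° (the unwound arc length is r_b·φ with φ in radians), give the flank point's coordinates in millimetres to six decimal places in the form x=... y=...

x=99.294395 y=0.001607

pitch radius r_p = m·N/2 = 3.225·65/2 = 104.812500
base radius r_b = r_p·cos α = 104.812500·cos 18.787° = 99.228337
roll angle φ = 2.091° = 0.03649483 rad
x = r_b·(cos φ + φ·sin φ) = 99.228337·(0.99933414 + 0.03649483·0.03648673) = 99.294395
y = r_b·(sin φ − φ·cos φ) = 99.228337·(0.03648673 − 0.03649483·0.99933414) = 0.001607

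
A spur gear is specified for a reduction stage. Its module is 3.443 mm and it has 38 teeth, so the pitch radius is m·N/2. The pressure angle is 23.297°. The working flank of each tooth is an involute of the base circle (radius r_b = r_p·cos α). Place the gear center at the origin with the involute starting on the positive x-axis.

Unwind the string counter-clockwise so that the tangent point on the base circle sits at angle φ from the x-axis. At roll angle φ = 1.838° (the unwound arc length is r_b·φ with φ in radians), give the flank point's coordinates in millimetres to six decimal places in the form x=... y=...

x=60.114269 y=0.000661

pitch radius r_p = m·N/2 = 3.443·38/2 = 65.417000
base radius r_b = r_p·cos α = 65.417000·cos 23.297° = 60.083362
roll angle φ = 1.838° = 0.03207915 rad
x = r_b·(cos φ + φ·sin φ) = 60.083362·(0.99948551 + 0.03207915·0.03207365) = 60.114269
y = r_b·(sin φ − φ·cos φ) = 60.083362·(0.03207365 − 0.03207915·0.99948551) = 0.000661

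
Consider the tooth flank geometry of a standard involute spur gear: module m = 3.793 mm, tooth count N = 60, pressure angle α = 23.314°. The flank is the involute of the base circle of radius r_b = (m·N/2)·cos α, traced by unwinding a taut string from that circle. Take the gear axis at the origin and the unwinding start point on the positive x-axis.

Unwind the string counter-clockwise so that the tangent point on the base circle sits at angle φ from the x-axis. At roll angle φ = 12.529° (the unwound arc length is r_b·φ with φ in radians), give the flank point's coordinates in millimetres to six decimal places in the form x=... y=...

pitch radius r_p = m·N/2 = 3.793·60/2 = 113.790000
base radius r_b = r_p·cos α = 113.790000·cos 23.314° = 104.499013
roll angle φ = 12.529° = 0.21867230 rad
x = r_b·(cos φ + φ·sin φ) = 104.499013·(0.97618633 + 0.21867230·0.21693373) = 106.967669
y = r_b·(sin φ − φ·cos φ) = 104.499013·(0.21693373 − 0.21867230·0.97618633) = 0.362488

x=106.967669 y=0.362488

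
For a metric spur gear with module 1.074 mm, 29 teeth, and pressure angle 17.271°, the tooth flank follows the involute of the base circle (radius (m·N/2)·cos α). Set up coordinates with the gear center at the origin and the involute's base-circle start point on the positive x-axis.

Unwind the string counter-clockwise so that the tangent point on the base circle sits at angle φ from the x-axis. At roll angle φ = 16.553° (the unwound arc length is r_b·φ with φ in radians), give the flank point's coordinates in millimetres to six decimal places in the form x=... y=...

pitch radius r_p = m·N/2 = 1.074·29/2 = 15.573000
base radius r_b = r_p·cos α = 15.573000·cos 17.271° = 14.870832
roll angle φ = 16.553° = 0.28890435 rad
x = r_b·(cos φ + φ·sin φ) = 14.870832·(0.95855660 + 0.28890435·0.28490215) = 15.478545
y = r_b·(sin φ − φ·cos φ) = 14.870832·(0.28490215 − 0.28890435·0.95855660) = 0.118535

x=15.478545 y=0.118535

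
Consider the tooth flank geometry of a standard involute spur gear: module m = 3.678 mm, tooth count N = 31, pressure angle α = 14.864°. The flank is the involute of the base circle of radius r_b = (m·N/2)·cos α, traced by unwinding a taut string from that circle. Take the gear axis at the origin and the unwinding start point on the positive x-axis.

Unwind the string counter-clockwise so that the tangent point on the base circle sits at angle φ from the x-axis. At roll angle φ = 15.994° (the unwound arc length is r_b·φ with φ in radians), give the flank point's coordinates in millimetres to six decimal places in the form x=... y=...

x=57.206538 y=0.396421

pitch radius r_p = m·N/2 = 3.678·31/2 = 57.009000
base radius r_b = r_p·cos α = 57.009000·cos 14.864° = 55.101333
roll angle φ = 15.994° = 0.27914796 rad
x = r_b·(cos φ + φ·sin φ) = 55.101333·(0.96129056 + 0.27914796·0.27553669) = 57.206538
y = r_b·(sin φ − φ·cos φ) = 55.101333·(0.27553669 − 0.27914796·0.96129056) = 0.396421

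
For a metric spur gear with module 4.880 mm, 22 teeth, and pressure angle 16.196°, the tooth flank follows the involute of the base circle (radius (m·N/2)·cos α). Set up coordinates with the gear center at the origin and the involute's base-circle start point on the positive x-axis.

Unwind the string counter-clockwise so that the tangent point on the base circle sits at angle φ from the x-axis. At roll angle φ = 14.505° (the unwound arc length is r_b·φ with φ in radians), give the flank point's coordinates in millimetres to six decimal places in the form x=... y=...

x=53.175144 y=0.277015

pitch radius r_p = m·N/2 = 4.880·22/2 = 53.680000
base radius r_b = r_p·cos α = 53.680000·cos 16.196° = 51.549610
roll angle φ = 14.505° = 0.25316001 rad
x = r_b·(cos φ + φ·sin φ) = 51.549610·(0.96812579 + 0.25316001·0.25046449) = 53.175144
y = r_b·(sin φ − φ·cos φ) = 51.549610·(0.25046449 − 0.25316001·0.96812579) = 0.277015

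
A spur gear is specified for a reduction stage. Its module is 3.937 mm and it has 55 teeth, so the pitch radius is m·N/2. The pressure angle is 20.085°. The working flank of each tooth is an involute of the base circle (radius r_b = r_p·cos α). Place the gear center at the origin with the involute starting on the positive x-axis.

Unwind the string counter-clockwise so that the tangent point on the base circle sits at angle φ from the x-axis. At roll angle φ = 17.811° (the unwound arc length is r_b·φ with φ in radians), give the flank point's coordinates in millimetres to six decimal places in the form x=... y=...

x=106.478107 y=1.008375

pitch radius r_p = m·N/2 = 3.937·55/2 = 108.267500
base radius r_b = r_p·cos α = 108.267500·cos 20.085° = 101.683124
roll angle φ = 17.811° = 0.31086059 rad
x = r_b·(cos φ + φ·sin φ) = 101.683124·(0.95207069 + 0.31086059·0.30587810) = 106.478107
y = r_b·(sin φ − φ·cos φ) = 101.683124·(0.30587810 − 0.31086059·0.95207069) = 1.008375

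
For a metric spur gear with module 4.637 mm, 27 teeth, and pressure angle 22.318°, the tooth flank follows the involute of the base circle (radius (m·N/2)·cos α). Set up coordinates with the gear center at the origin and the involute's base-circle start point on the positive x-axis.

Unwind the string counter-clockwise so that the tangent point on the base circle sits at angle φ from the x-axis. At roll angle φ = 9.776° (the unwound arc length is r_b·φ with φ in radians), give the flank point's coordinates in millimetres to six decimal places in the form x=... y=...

x=58.747026 y=0.095606

pitch radius r_p = m·N/2 = 4.637·27/2 = 62.599500
base radius r_b = r_p·cos α = 62.599500·cos 22.318° = 57.910200
roll angle φ = 9.776° = 0.17062339 rad
x = r_b·(cos φ + φ·sin φ) = 57.910200·(0.98547911 + 0.17062339·0.16979672) = 58.747026
y = r_b·(sin φ − φ·cos φ) = 57.910200·(0.16979672 − 0.17062339·0.98547911) = 0.095606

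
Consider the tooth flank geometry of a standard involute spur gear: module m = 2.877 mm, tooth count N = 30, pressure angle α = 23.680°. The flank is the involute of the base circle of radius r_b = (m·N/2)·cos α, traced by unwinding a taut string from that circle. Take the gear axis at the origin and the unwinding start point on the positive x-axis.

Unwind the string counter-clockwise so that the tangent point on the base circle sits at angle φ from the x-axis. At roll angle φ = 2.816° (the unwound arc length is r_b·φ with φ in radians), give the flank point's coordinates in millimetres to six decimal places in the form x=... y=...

pitch radius r_p = m·N/2 = 2.877·30/2 = 43.155000
base radius r_b = r_p·cos α = 43.155000·cos 23.680° = 39.521472
roll angle φ = 2.816° = 0.04914847 rad
x = r_b·(cos φ + φ·sin φ) = 39.521472·(0.99879246 + 0.04914847·0.04912869) = 39.569176
y = r_b·(sin φ − φ·cos φ) = 39.521472·(0.04912869 − 0.04914847·0.99879246) = 0.001564

x=39.569176 y=0.001564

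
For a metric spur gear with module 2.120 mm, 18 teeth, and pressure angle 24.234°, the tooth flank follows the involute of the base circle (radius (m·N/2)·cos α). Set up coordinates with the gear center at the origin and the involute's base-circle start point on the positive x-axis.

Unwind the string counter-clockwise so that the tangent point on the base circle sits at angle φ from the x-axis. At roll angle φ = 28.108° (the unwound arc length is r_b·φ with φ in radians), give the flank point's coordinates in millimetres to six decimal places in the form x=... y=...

x=19.367942 y=0.668385

pitch radius r_p = m·N/2 = 2.120·18/2 = 19.080000
base radius r_b = r_p·cos α = 19.080000·cos 24.234° = 17.398607
roll angle φ = 28.108° = 0.49057715 rad
x = r_b·(cos φ + φ·sin φ) = 17.398607·(0.88206109 + 0.49057715·0.47113504) = 19.367942
y = r_b·(sin φ − φ·cos φ) = 17.398607·(0.47113504 − 0.49057715·0.88206109) = 0.668385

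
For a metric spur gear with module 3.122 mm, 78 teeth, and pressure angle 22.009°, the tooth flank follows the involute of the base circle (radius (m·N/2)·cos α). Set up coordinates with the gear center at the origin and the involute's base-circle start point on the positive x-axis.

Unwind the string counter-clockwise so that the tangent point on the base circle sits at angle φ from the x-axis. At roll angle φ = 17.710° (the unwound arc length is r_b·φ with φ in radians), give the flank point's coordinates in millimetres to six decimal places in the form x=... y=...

x=118.149357 y=1.100645

pitch radius r_p = m·N/2 = 3.122·78/2 = 121.758000
base radius r_b = r_p·cos α = 121.758000·cos 22.009° = 112.884886
roll angle φ = 17.710° = 0.30909781 rad
x = r_b·(cos φ + φ·sin φ) = 112.884886·(0.95260840 + 0.30909781·0.30419933) = 118.149357
y = r_b·(sin φ − φ·cos φ) = 112.884886·(0.30419933 − 0.30909781·0.95260840) = 1.100645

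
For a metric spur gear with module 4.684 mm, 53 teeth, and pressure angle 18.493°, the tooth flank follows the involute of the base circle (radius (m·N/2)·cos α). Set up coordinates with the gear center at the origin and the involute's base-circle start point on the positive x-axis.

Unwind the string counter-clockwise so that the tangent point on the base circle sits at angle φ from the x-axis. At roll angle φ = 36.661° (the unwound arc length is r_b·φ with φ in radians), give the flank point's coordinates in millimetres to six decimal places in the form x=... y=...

pitch radius r_p = m·N/2 = 4.684·53/2 = 124.126000
base radius r_b = r_p·cos α = 124.126000·cos 18.493° = 117.716433
roll angle φ = 36.661° = 0.63985516 rad
x = r_b·(cos φ + φ·sin φ) = 117.716433·(0.80218225 + 0.63985516·0.59707926) = 139.402918
y = r_b·(sin φ − φ·cos φ) = 117.716433·(0.59707926 − 0.63985516·0.80218225) = 9.864497

x=139.402918 y=9.864497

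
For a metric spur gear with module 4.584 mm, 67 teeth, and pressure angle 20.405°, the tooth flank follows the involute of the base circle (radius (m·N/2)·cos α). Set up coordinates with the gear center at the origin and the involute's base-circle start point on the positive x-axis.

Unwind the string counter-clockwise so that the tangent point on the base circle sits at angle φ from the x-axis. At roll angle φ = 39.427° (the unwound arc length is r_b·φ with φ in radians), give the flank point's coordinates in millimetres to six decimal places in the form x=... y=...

pitch radius r_p = m·N/2 = 4.584·67/2 = 153.564000
base radius r_b = r_p·cos α = 153.564000·cos 20.405° = 143.928100
roll angle φ = 39.427° = 0.68813096 rad
x = r_b·(cos φ + φ·sin φ) = 143.928100·(0.77243438 + 0.68813096·0.63509458) = 174.075658
y = r_b·(sin φ − φ·cos φ) = 143.928100·(0.63509458 − 0.68813096·0.77243438) = 14.904988

x=174.075658 y=14.904988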